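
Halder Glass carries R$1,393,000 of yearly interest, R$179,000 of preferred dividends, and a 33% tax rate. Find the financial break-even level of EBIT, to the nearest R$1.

R$1,660,164

Grossing the preferred dividend up to pre-tax terms: R$179,000 / (1 − 0.33) = R$267,164.18.
EPS = 0 when EBIT covers interest plus the pre-tax preferred burden: R$1,393,000 + R$267,164.18 = R$1,660,164.18.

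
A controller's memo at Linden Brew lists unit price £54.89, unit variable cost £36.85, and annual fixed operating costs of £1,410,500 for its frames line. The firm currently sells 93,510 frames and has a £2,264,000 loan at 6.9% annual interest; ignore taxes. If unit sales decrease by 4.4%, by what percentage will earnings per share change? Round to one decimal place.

-61.7%

At 93,510 units, contribution = 93,510 × £18.04 = £1,686,920.40.
EBIT = £1,686,920.40 − £1,410,500 = £276,420.40.
After interest of £156,216.00, pre-tax earnings = £120,204.40.
Degree of combined leverage = contribution ÷ (EBIT − I) = £1,686,920.40 ÷ £120,204.40 = 14.0338.
%ΔEPS = DCL × %ΔSales = 14.0338 × -4.4% = -61.7%.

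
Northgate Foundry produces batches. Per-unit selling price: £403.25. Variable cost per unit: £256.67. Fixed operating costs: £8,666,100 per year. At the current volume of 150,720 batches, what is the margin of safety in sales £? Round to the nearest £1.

Unit CM = price − variable cost = £403.25 − £256.67 = £146.58. Break-even units = £8,666,100 ÷ £146.58 = 59,121.98; break-even revenue = 59,121.98 × £403.25 = £23,840,938.91.
Current sales = 150,720 × £403.25 = £60,777,840.00.
Margin of safety = £60,777,840.00 − £23,840,938.91 = £36,936,901.

£36,936,901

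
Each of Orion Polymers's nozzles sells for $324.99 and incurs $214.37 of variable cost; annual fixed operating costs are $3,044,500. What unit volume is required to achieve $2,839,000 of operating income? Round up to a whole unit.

53,187 nozzles

Unit CM = price − variable cost = $324.99 − $214.37 = $110.62.
Units = (FC + target) / CM = ($3,044,500 + $2,839,000) / $110.62 = 53,186.58, so 53,187 nozzles.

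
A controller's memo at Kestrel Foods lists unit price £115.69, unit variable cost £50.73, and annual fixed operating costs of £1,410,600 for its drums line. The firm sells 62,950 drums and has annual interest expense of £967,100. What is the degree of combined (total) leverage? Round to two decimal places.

2.39

Total contribution margin = 62,950 × £64.96 = £4,089,232.00.
Subtracting fixed costs: EBIT = £4,089,232.00 − £1,410,600 = £2,678,632.00. Interest = £967,100.00.
DOL = £4,089,232.00 ÷ £2,678,632.00 = 1.5266; DFL = £2,678,632.00 ÷ £1,711,532.00 = 1.5650.
Combined leverage = 1.5266 × 1.5650 = 2.3891.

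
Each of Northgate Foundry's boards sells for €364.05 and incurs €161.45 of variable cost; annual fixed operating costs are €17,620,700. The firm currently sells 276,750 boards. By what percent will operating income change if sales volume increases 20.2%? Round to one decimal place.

Contribution at this volume is 276,750 × €202.60 = €56,069,550.00.
Subtracting fixed costs: EBIT = €56,069,550.00 − €17,620,700 = €38,448,850.00.
Degree of operating leverage = €56,069,550.00 / €38,448,850.00 = 1.4583.
%ΔEBIT = DOL × %ΔSales = 1.4583 × +20.2% = +29.5%.

+29.5%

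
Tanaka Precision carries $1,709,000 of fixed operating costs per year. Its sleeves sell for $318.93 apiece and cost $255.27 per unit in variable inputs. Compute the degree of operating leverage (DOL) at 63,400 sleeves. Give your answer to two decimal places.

1.73

Contribution at this volume is 63,400 × $63.66 = $4,036,044.00.
EBIT = $4,036,044.00 − $1,709,000 = $2,327,044.00.
So DOL = total CM / EBIT = $4,036,044.00 / $2,327,044.00 = 1.7344.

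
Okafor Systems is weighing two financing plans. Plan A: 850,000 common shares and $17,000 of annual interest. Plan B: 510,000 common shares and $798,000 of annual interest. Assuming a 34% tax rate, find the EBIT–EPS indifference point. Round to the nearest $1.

$1,969,500

At indifference, (EBIT − 17,000)(1 − t)/850,000 = (EBIT − 798,000)(1 − t)/510,000.
Cancelling (1 − t) and cross-multiplying: 510,000·(EBIT − 17,000) = 850,000·(EBIT − 798,000).
EBIT × (850,000 − 510,000) = 798,000 × 850,000 − 17,000 × 510,000 = 669,630,000,000, so EBIT = 669,630,000,000 ÷ 340,000 = 1,969,500.00.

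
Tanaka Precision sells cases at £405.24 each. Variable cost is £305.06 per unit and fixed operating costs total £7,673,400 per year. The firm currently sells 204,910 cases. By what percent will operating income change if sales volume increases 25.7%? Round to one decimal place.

Contribution at this volume is 204,910 × £100.18 = £20,527,883.80.
Operating income = contribution − fixed costs = £20,527,883.80 − £7,673,400 = £12,854,483.80.
So DOL = total CM / EBIT = £20,527,883.80 / £12,854,483.80 = 1.5969.
%ΔEBIT = DOL × %ΔSales = 1.5969 × +25.7% = +41.0%.

+41.0%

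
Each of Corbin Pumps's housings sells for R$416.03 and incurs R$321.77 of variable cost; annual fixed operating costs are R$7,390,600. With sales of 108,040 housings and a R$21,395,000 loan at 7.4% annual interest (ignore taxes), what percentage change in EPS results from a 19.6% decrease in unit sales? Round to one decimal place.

At 108,040 units, contribution = 108,040 × R$94.26 = R$10,183,850.40.
Operating income = contribution − fixed costs = R$10,183,850.40 − R$7,390,600 = R$2,793,250.40.
Interest = R$1,583,230.00, so EBIT − I = R$1,210,020.40.
Degree of combined leverage = contribution ÷ (EBIT − I) = R$10,183,850.40 ÷ R$1,210,020.40 = 8.4163.
%ΔEPS = DCL × %ΔSales = 8.4163 × -19.6% = -165.0%.

-165.0%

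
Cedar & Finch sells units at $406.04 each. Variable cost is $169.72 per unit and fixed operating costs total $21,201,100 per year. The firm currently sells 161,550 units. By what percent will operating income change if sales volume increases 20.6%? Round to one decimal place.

Total contribution margin = 161,550 × $236.32 = $38,177,496.00.
Subtracting fixed costs: EBIT = $38,177,496.00 − $21,201,100 = $16,976,396.00.
DOL = contribution ÷ EBIT = $38,177,496.00 ÷ $16,976,396.00 = 2.2489.
Operating income changes by 2.2489 × +20.6% = +46.3%.

+46.3%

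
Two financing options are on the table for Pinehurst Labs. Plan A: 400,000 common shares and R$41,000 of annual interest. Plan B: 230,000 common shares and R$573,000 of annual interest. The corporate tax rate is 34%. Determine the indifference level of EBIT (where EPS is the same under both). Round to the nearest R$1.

Set EPS_A = EPS_B: (EBIT − R$41,000)(1 − 0.34) ÷ 400,000 = (EBIT − R$573,000)(1 − 0.34) ÷ 230,000.
Cancelling (1 − t) and cross-multiplying: 230,000·(EBIT − 41,000) = 400,000·(EBIT − 573,000).
Solving, EBIT = (573,000·400,000 − 41,000·230,000) / (400,000 − 230,000) = 219,770,000,000 / 170,000 = 1,292,764.71.

R$1,292,765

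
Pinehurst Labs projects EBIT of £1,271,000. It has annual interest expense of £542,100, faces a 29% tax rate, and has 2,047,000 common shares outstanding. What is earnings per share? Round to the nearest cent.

£0.25

Pre-tax income = £1,271,000 − £542,100.00 = £728,900.00.
After tax at 29%: net income = £728,900.00 × 0.71 = £517,519.00.
Per share: £517,519.00 / 2,047,000 shares = £0.25.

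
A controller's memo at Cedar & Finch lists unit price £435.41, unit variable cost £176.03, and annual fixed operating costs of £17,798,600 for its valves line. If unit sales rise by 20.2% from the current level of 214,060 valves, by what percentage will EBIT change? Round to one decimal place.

+29.7%

Total contribution margin = 214,060 × £259.38 = £55,522,882.80.
Subtracting fixed costs: EBIT = £55,522,882.80 − £17,798,600 = £37,724,282.80.
Degree of operating leverage = £55,522,882.80 / £37,724,282.80 = 1.4718.
Operating income changes by 1.4718 × +20.2% = +29.7%.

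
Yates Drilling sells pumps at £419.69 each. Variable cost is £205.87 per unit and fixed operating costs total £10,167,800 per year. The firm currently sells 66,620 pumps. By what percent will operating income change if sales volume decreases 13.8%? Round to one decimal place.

Contribution at this volume is 66,620 × £213.82 = £14,244,688.40.
EBIT = £14,244,688.40 − £10,167,800 = £4,076,888.40.
Degree of operating leverage = £14,244,688.40 / £4,076,888.40 = 3.4940.
Operating income changes by 3.4940 × -13.8% = -48.2%.

-48.2%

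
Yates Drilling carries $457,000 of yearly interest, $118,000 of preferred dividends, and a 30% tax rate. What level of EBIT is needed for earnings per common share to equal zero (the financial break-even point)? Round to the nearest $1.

$625,571

Preferred dividends are paid after tax, so their pre-tax equivalent is $118,000 ÷ (1 − 0.30) = $168,571.43.
Financial break-even EBIT = interest + D_p ÷ (1 − t) = $457,000 + $168,571.43 = $625,571.43.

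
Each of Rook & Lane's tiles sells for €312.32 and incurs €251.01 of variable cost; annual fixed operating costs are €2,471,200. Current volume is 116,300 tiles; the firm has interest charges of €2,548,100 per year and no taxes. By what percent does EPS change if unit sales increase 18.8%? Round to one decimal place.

+63.5%

Total contribution margin = 116,300 × €61.31 = €7,130,353.00.
Subtracting fixed costs: EBIT = €7,130,353.00 − €2,471,200 = €4,659,153.00.
After interest of €2,548,100.00, pre-tax earnings = €2,111,053.00.
Degree of combined leverage = contribution ÷ (EBIT − I) = €7,130,353.00 ÷ €2,111,053.00 = 3.3776.
EPS therefore changes by 3.3776 × (+18.8%) = +63.5%.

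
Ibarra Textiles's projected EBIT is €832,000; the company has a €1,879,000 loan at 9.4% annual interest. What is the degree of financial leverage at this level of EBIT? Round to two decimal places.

1.27

Interest = €176,626.00.
Degree of financial leverage = EBIT / (EBIT − interest) = €832,000 / €655,374.00 = 1.2695.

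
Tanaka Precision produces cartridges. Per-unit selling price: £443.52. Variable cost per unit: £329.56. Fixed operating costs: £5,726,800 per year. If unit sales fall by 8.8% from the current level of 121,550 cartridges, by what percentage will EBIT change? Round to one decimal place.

At 121,550 units, contribution = 121,550 × £113.96 = £13,851,838.00.
Subtracting fixed costs: EBIT = £13,851,838.00 − £5,726,800 = £8,125,038.00.
So DOL = total CM / EBIT = £13,851,838.00 / £8,125,038.00 = 1.7048.
Operating income changes by 1.7048 × -8.8% = -15.0%.

-15.0%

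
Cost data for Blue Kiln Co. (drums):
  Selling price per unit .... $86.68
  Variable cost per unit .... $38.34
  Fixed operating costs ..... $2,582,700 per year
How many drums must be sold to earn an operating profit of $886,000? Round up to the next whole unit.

71,757 drums

Unit CM = price − variable cost = $86.68 − $38.34 = $48.34.
Units = (FC + target) / CM = ($2,582,700 + $886,000) / $48.34 = 71,756.31, so 71,757 drums.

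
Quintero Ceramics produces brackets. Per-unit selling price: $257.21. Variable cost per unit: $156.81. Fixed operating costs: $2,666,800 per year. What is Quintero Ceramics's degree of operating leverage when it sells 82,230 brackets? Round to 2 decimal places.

1.48

Total contribution margin = 82,230 × $100.40 = $8,255,892.00.
EBIT = $8,255,892.00 − $2,666,800 = $5,589,092.00.
DOL = contribution ÷ EBIT = $8,255,892.00 ÷ $5,589,092.00 = 1.4771.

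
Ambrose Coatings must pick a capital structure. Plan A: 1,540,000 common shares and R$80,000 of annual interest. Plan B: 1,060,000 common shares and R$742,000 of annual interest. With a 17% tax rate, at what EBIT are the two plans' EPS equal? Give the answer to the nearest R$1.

Set EPS_A = EPS_B: (EBIT − R$80,000)(1 − 0.17) ÷ 1,540,000 = (EBIT − R$742,000)(1 − 0.17) ÷ 1,060,000.
The (1 − t) factor cancels: (EBIT − 80,000) × 1,060,000 = (EBIT − 742,000) × 1,540,000.
EBIT × (1,540,000 − 1,060,000) = 742,000 × 1,540,000 − 80,000 × 1,060,000 = 1,057,880,000,000, so EBIT = 1,057,880,000,000 ÷ 480,000 = 2,203,916.67.

R$2,203,917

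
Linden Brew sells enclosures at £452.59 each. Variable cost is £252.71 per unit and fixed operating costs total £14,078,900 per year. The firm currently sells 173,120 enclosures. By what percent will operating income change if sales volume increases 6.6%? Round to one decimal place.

+11.1%

Total contribution margin = 173,120 × £199.88 = £34,603,225.60.
EBIT = £34,603,225.60 − £14,078,900 = £20,524,325.60.
DOL = contribution ÷ EBIT = £34,603,225.60 ÷ £20,524,325.60 = 1.6860.
So EBIT moves 1.6860 × (+6.6%) = +11.1%.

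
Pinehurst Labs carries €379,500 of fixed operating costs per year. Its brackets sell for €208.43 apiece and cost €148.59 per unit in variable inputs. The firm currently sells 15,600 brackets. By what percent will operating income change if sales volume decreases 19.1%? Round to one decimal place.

-32.2%

At 15,600 units, contribution = 15,600 × €59.84 = €933,504.00.
EBIT = €933,504.00 − €379,500 = €554,004.00.
Degree of operating leverage = €933,504.00 / €554,004.00 = 1.6850.
%ΔEBIT = DOL × %ΔSales = 1.6850 × -19.1% = -32.2%.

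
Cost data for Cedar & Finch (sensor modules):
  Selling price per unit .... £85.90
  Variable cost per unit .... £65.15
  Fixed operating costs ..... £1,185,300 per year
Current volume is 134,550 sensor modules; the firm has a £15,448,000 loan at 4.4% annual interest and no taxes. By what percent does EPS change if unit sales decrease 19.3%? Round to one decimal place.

-58.1%

At 134,550 units, contribution = 134,550 × £20.75 = £2,791,912.50.
Operating income = contribution − fixed costs = £2,791,912.50 − £1,185,300 = £1,606,612.50.
After interest of £679,712.00, pre-tax earnings = £926,900.50.
DCL = total CM / (EBIT − I) = £2,791,912.50 / £926,900.50 = 3.0121.
EPS therefore changes by 3.0121 × (-19.3%) = -58.1%.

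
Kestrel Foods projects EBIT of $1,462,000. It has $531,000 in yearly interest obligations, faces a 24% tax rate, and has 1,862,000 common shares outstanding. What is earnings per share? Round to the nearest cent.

Pre-tax income = $1,462,000 − $531,000.00 = $931,000.00.
Net income = $931,000.00 × (1 − 0.24) = $707,560.00.
Per share: $707,560.00 / 1,862,000 shares = $0.38.

$0.38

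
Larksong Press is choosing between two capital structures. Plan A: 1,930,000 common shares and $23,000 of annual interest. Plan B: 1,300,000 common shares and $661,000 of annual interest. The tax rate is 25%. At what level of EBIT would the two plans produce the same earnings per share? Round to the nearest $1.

$1,977,508

At indifference, (EBIT − 23,000)(1 − t)/1,930,000 = (EBIT − 661,000)(1 − t)/1,300,000.
The (1 − t) factor cancels: (EBIT − 23,000) × 1,300,000 = (EBIT − 661,000) × 1,930,000.
EBIT × (1,930,000 − 1,300,000) = 661,000 × 1,930,000 − 23,000 × 1,300,000 = 1,245,830,000,000, so EBIT = 1,245,830,000,000 ÷ 630,000 = 1,977,507.94.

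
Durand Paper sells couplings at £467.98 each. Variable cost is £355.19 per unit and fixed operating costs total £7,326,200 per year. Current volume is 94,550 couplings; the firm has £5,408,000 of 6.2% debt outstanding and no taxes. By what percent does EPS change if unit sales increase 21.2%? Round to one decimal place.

Total contribution margin = 94,550 × £112.79 = £10,664,294.50.
EBIT = £10,664,294.50 − £7,326,200 = £3,338,094.50.
After interest of £335,296.00, pre-tax earnings = £3,002,798.50.
DCL = total CM / (EBIT − I) = £10,664,294.50 / £3,002,798.50 = 3.5515.
%ΔEPS = DCL × %ΔSales = 3.5515 × +21.2% = +75.3%.

+75.3%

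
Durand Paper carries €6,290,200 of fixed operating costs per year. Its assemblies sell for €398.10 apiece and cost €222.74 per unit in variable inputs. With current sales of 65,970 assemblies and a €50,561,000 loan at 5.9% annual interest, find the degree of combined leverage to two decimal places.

At 65,970 units, contribution = 65,970 × €175.36 = €11,568,499.20.
Operating income = contribution − fixed costs = €11,568,499.20 − €6,290,200 = €5,278,299.20. Interest = €2,983,099.00.
DOL = €11,568,499.20 ÷ €5,278,299.20 = 2.1917; DFL = €5,278,299.20 ÷ €2,295,200.20 = 2.2997.
Combined leverage = 2.1917 × 2.2997 = 5.0403.

5.04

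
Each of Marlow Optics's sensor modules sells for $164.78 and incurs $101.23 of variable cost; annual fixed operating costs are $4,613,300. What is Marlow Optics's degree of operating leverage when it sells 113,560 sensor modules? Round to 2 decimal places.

Total contribution margin = 113,560 × $63.55 = $7,216,738.00.
EBIT = $7,216,738.00 − $4,613,300 = $2,603,438.00.
Degree of operating leverage = $7,216,738.00 / $2,603,438.00 = 2.7720.

2.77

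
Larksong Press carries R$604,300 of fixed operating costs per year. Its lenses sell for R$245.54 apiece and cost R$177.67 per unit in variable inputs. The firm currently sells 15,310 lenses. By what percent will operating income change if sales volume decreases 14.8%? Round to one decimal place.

Contribution at this volume is 15,310 × R$67.87 = R$1,039,089.70.
Operating income = contribution − fixed costs = R$1,039,089.70 − R$604,300 = R$434,789.70.
Degree of operating leverage = R$1,039,089.70 / R$434,789.70 = 2.3899.
So EBIT moves 2.3899 × (-14.8%) = -35.4%.

-35.4%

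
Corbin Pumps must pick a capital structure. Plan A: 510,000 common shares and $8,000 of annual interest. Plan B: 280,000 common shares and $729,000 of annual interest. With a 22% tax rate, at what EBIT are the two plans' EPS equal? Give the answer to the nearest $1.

Set EPS_A = EPS_B: (EBIT − $8,000)(1 − 0.22) ÷ 510,000 = (EBIT − $729,000)(1 − 0.22) ÷ 280,000.
The (1 − t) factor cancels: (EBIT − 8,000) × 280,000 = (EBIT − 729,000) × 510,000.
EBIT × (510,000 − 280,000) = 729,000 × 510,000 − 8,000 × 280,000 = 369,550,000,000, so EBIT = 369,550,000,000 ÷ 230,000 = 1,606,739.13.

$1,606,739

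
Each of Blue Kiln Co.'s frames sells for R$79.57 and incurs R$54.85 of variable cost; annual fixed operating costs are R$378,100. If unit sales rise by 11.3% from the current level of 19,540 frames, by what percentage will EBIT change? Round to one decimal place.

At 19,540 units, contribution = 19,540 × R$24.72 = R$483,028.80.
Operating income = contribution − fixed costs = R$483,028.80 − R$378,100 = R$104,928.80.
DOL = contribution ÷ EBIT = R$483,028.80 ÷ R$104,928.80 = 4.6034.
So EBIT moves 4.6034 × (+11.3%) = +52.0%.

+52.0%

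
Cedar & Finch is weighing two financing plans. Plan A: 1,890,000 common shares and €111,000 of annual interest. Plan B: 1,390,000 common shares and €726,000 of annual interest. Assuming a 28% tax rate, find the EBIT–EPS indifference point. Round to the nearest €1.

€2,435,700

At indifference, (EBIT − 111,000)(1 − t)/1,890,000 = (EBIT − 726,000)(1 − t)/1,390,000.
Cancelling (1 − t) and cross-multiplying: 1,390,000·(EBIT − 111,000) = 1,890,000·(EBIT − 726,000).
EBIT × (1,890,000 − 1,390,000) = 726,000 × 1,890,000 − 111,000 × 1,390,000 = 1,217,850,000,000, so EBIT = 1,217,850,000,000 ÷ 500,000 = 2,435,700.00.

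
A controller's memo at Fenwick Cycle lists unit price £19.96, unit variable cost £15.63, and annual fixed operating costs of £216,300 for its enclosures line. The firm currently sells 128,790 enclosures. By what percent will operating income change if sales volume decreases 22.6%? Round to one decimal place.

-36.9%

Total contribution margin = 128,790 × £4.33 = £557,660.70.
Operating income = contribution − fixed costs = £557,660.70 − £216,300 = £341,360.70.
So DOL = total CM / EBIT = £557,660.70 / £341,360.70 = 1.6336.
So EBIT moves 1.6336 × (-22.6%) = -36.9%.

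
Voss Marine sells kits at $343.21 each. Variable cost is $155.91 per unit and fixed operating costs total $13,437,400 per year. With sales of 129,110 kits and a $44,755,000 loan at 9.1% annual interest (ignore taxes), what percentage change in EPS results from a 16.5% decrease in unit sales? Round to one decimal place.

Total contribution margin = 129,110 × $187.30 = $24,182,303.00.
Subtracting fixed costs: EBIT = $24,182,303.00 − $13,437,400 = $10,744,903.00.
Interest = $4,072,705.00, so EBIT − I = $6,672,198.00.
Degree of combined leverage = contribution ÷ (EBIT − I) = $24,182,303.00 ÷ $6,672,198.00 = 3.6243.
EPS therefore changes by 3.6243 × (-16.5%) = -59.8%.

-59.8%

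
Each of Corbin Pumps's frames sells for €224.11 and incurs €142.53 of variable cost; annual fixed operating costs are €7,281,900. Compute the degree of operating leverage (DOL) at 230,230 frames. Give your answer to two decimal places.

1.63

At 230,230 units, contribution = 230,230 × €81.58 = €18,782,163.40.
Subtracting fixed costs: EBIT = €18,782,163.40 − €7,281,900 = €11,500,263.40.
So DOL = total CM / EBIT = €18,782,163.40 / €11,500,263.40 = 1.6332.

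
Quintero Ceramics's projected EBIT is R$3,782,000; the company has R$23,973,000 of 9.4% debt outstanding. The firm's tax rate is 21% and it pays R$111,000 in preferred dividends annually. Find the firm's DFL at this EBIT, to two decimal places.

2.72

Interest = R$2,253,462.00.
Pre-tax preferred-dividend burden = R$111,000 ÷ (1 − 0.21) = R$140,506.33.
DFL = EBIT ÷ [EBIT − I − D_p/(1−t)] = R$3,782,000 ÷ [R$3,782,000 − R$2,253,462.00 − R$140,506.33] = R$3,782,000 ÷ R$1,388,031.67 = 2.7247.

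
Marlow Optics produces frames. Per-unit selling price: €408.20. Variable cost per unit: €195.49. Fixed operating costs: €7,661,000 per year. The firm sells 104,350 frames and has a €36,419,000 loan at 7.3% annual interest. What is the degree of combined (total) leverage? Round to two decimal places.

1.87

At 104,350 units, contribution = 104,350 × €212.71 = €22,196,288.50.
Operating income = contribution − fixed costs = €22,196,288.50 − €7,661,000 = €14,535,288.50. Interest = €2,658,587.00.
DOL = €22,196,288.50 ÷ €14,535,288.50 = 1.5271; DFL = €14,535,288.50 ÷ €11,876,701.50 = 1.2238.
DCL = DOL × DFL = 1.5271 × 1.2238 = 1.8689.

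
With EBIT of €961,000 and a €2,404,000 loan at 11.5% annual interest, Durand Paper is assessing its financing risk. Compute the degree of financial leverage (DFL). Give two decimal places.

Annual interest charges come to €276,460.00.
Degree of financial leverage = EBIT / (EBIT − interest) = €961,000 / €684,540.00 = 1.4039.

1.40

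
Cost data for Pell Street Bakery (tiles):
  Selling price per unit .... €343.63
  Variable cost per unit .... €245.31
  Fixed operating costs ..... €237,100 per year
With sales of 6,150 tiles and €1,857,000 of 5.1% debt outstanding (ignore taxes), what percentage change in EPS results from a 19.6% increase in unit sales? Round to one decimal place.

+43.4%

Total contribution margin = 6,150 × €98.32 = €604,668.00.
Operating income = contribution − fixed costs = €604,668.00 − €237,100 = €367,568.00.
After interest of €94,707.00, pre-tax earnings = €272,861.00.
Degree of combined leverage = contribution ÷ (EBIT − I) = €604,668.00 ÷ €272,861.00 = 2.2160.
EPS therefore changes by 2.2160 × (+19.6%) = +43.4%.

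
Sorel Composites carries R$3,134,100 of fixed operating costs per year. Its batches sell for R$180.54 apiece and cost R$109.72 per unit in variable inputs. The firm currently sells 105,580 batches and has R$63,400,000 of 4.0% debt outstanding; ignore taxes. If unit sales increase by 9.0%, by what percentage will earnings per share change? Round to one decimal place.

Contribution at this volume is 105,580 × R$70.82 = R$7,477,175.60.
Operating income = contribution − fixed costs = R$7,477,175.60 − R$3,134,100 = R$4,343,075.60.
After interest of R$2,536,000.00, pre-tax earnings = R$1,807,075.60.
Degree of combined leverage = contribution ÷ (EBIT − I) = R$7,477,175.60 ÷ R$1,807,075.60 = 4.1377.
EPS therefore changes by 4.1377 × (+9.0%) = +37.2%.

+37.2%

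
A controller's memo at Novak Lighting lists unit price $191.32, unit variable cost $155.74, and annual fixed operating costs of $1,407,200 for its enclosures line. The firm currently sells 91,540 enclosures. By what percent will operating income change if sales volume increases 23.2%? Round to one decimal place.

+40.8%

At 91,540 units, contribution = 91,540 × $35.58 = $3,256,993.20.
Operating income = contribution − fixed costs = $3,256,993.20 − $1,407,200 = $1,849,793.20.
So DOL = total CM / EBIT = $3,256,993.20 / $1,849,793.20 = 1.7607.
%ΔEBIT = DOL × %ΔSales = 1.7607 × +23.2% = +40.8%.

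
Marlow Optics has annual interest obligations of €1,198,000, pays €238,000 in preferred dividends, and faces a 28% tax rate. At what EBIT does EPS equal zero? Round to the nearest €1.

€1,528,556

Preferred dividends are paid after tax, so their pre-tax equivalent is €238,000 ÷ (1 − 0.28) = €330,555.56.
Financial break-even EBIT = interest + D_p ÷ (1 − t) = €1,198,000 + €330,555.56 = €1,528,555.56.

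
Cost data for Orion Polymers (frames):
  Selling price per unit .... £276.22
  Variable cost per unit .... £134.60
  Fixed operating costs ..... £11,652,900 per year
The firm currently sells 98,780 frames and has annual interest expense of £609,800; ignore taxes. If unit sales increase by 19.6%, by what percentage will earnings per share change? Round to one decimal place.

Contribution at this volume is 98,780 × £141.62 = £13,989,223.60.
Operating income = contribution − fixed costs = £13,989,223.60 − £11,652,900 = £2,336,323.60.
Interest = £609,800.00, so EBIT − I = £1,726,523.60.
Degree of combined leverage = contribution ÷ (EBIT − I) = £13,989,223.60 ÷ £1,726,523.60 = 8.1025.
%ΔEPS = DCL × %ΔSales = 8.1025 × +19.6% = +158.8%.

+158.8%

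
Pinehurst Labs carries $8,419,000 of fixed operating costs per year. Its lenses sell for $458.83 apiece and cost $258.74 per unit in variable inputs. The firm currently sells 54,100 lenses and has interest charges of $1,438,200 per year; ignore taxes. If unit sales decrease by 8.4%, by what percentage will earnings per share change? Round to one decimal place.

-94.0%

At 54,100 units, contribution = 54,100 × $200.09 = $10,824,869.00.
Operating income = contribution − fixed costs = $10,824,869.00 − $8,419,000 = $2,405,869.00.
After interest of $1,438,200.00, pre-tax earnings = $967,669.00.
DCL = total CM / (EBIT − I) = $10,824,869.00 / $967,669.00 = 11.1865.
%ΔEPS = DCL × %ΔSales = 11.1865 × -8.4% = -94.0%.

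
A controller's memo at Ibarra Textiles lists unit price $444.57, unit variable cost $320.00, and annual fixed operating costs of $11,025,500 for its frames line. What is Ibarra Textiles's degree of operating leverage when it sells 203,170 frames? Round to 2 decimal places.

Contribution at this volume is 203,170 × $124.57 = $25,308,886.90.
Subtracting fixed costs: EBIT = $25,308,886.90 − $11,025,500 = $14,283,386.90.
DOL = contribution ÷ EBIT = $25,308,886.90 ÷ $14,283,386.90 = 1.7719.

1.77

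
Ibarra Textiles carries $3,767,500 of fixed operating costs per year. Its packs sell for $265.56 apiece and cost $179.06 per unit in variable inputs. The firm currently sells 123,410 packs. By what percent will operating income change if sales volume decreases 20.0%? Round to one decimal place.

Contribution at this volume is 123,410 × $86.50 = $10,674,965.00.
Subtracting fixed costs: EBIT = $10,674,965.00 − $3,767,500 = $6,907,465.00.
Degree of operating leverage = $10,674,965.00 / $6,907,465.00 = 1.5454.
So EBIT moves 1.5454 × (-20.0%) = -30.9%.

-30.9%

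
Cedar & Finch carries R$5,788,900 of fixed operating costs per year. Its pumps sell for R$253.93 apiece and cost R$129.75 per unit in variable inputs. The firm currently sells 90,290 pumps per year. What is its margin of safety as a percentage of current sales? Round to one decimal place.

Unit CM = price − variable cost = R$253.93 − R$129.75 = R$124.18. Break-even units = R$5,788,900 ÷ R$124.18 = 46,617.01; break-even revenue = 46,617.01 × R$253.93 = R$11,837,456.73.
Actual sales revenue = 90,290 × R$253.93 = R$22,927,339.70.
Margin of safety = (R$22,927,339.70 − R$11,837,456.73) ÷ R$22,927,339.70 = 48.4%.

48.4%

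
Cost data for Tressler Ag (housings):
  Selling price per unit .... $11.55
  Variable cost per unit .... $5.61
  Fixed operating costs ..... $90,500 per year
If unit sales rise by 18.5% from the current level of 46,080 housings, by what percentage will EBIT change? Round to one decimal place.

At 46,080 units, contribution = 46,080 × $5.94 = $273,715.20.
EBIT = $273,715.20 − $90,500 = $183,215.20.
So DOL = total CM / EBIT = $273,715.20 / $183,215.20 = 1.4940.
%ΔEBIT = DOL × %ΔSales = 1.4940 × +18.5% = +27.6%.

+27.6%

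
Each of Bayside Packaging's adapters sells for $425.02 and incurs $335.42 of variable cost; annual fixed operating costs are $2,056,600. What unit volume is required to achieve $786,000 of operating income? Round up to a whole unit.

31,726 adapters

Contribution margin per unit = $425.02 − $335.42 = $89.60.
Need Q such that Q × $89.60 − $2,056,600 = $786,000, i.e. Q = $2,842,600 / $89.60 = 31,725.45 → 31,726.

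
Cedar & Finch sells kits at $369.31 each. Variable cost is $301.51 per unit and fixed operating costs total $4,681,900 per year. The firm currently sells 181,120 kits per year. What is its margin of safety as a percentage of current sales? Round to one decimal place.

61.9%

Contribution margin per unit = $369.31 − $301.51 = $67.80. Break-even units = $4,681,900 ÷ $67.80 = 69,054.57; break-even revenue = 69,054.57 × $369.31 = $25,502,544.09.
Current sales = 181,120 × $369.31 = $66,889,427.20.
Margin of safety = ($66,889,427.20 − $25,502,544.09) ÷ $66,889,427.20 = 61.9%.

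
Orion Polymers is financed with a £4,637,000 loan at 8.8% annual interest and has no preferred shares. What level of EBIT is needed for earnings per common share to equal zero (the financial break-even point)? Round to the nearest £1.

Annual interest = 8.8% × £4,637,000 = £408,056.00.
With no preferred dividends, EPS = 0 when EBIT exactly covers interest, so the financial break-even EBIT is £408,056.00.

£408,056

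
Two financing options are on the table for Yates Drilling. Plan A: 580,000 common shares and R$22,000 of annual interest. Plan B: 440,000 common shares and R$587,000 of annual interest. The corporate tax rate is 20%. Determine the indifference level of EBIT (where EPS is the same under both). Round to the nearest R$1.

R$2,362,714

At indifference, (EBIT − 22,000)(1 − t)/580,000 = (EBIT − 587,000)(1 − t)/440,000.
The (1 − t) factor cancels: (EBIT − 22,000) × 440,000 = (EBIT − 587,000) × 580,000.
Solving, EBIT = (587,000·580,000 − 22,000·440,000) / (580,000 − 440,000) = 330,780,000,000 / 140,000 = 2,362,714.29.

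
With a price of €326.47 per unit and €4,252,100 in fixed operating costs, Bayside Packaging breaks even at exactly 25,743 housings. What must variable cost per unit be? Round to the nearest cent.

€161.30

Contribution per unit must be FC / Q = €4,252,100 / 25,743 = €165.1750.
Variable cost per unit = €326.47 − €165.1750 = €161.30.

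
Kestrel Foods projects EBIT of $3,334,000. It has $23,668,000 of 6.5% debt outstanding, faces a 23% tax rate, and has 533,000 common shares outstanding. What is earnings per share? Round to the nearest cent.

Pre-tax income = $3,334,000 − $1,538,420.00 = $1,795,580.00.
After tax at 23%: net income = $1,795,580.00 × 0.77 = $1,382,596.60.
Per share: $1,382,596.60 / 533,000 shares = $2.59.

$2.59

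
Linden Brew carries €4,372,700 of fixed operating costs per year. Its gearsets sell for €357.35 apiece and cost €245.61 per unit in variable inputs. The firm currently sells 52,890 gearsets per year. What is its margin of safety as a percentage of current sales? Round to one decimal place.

Each unit contributes €357.35 − €245.61 = €111.74. Break-even units = €4,372,700 ÷ €111.74 = 39,132.81; break-even revenue = 39,132.81 × €357.35 = €13,984,109.05.
Actual sales revenue = 52,890 × €357.35 = €18,900,241.50.
Margin of safety = (€18,900,241.50 − €13,984,109.05) ÷ €18,900,241.50 = 26.0%.

26.0%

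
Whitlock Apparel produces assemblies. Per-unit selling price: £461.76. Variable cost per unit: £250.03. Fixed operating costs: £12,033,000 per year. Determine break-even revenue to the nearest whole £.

£26,242,658

CM per unit = £461.76 − £250.03 = £211.73; CM ratio = £211.73 / £461.76 = 0.4585.
Break-even sales = FC ÷ CM ratio = £12,033,000 × £461.76 / £211.73 = £26,242,658.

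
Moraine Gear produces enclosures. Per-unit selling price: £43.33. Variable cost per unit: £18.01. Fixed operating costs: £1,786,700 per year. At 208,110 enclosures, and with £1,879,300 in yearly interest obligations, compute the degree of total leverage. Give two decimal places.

3.29

At 208,110 units, contribution = 208,110 × £25.32 = £5,269,345.20.
Operating income = contribution − fixed costs = £5,269,345.20 − £1,786,700 = £3,482,645.20. Interest = £1,879,300.00, so EBIT − I = £1,603,345.20.
Degree of total leverage = total CM / (EBIT − interest) = £5,269,345.20 / £1,603,345.20 = 3.2865.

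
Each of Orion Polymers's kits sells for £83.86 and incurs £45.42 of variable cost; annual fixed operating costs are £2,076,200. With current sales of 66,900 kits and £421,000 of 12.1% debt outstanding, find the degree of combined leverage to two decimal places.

5.79

Total contribution margin = 66,900 × £38.44 = £2,571,636.00.
EBIT = £2,571,636.00 − £2,076,200 = £495,436.00. Interest = £50,941.00, so EBIT − I = £444,495.00.
Degree of total leverage = total CM / (EBIT − interest) = £2,571,636.00 / £444,495.00 = 5.7855.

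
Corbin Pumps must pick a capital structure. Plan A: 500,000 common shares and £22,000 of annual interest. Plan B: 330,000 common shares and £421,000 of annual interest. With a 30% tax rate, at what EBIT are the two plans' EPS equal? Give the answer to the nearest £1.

£1,195,529

At indifference, (EBIT − 22,000)(1 − t)/500,000 = (EBIT − 421,000)(1 − t)/330,000.
The (1 − t) factor cancels: (EBIT − 22,000) × 330,000 = (EBIT − 421,000) × 500,000.
EBIT × (500,000 − 330,000) = 421,000 × 500,000 − 22,000 × 330,000 = 203,240,000,000, so EBIT = 203,240,000,000 ÷ 170,000 = 1,195,529.41.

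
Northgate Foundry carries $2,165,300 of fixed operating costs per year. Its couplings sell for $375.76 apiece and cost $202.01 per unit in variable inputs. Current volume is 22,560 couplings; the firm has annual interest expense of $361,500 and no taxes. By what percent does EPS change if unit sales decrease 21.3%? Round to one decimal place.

Contribution at this volume is 22,560 × $173.75 = $3,919,800.00.
Subtracting fixed costs: EBIT = $3,919,800.00 − $2,165,300 = $1,754,500.00.
Interest = $361,500.00, so EBIT − I = $1,393,000.00.
DCL = total CM / (EBIT − I) = $3,919,800.00 / $1,393,000.00 = 2.8139.
%ΔEPS = DCL × %ΔSales = 2.8139 × -21.3% = -59.9%.

-59.9%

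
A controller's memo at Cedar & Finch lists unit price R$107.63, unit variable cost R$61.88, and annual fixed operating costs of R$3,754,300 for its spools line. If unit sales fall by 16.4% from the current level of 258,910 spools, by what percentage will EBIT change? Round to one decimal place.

Total contribution margin = 258,910 × R$45.75 = R$11,845,132.50.
Operating income = contribution − fixed costs = R$11,845,132.50 − R$3,754,300 = R$8,090,832.50.
DOL = contribution ÷ EBIT = R$11,845,132.50 ÷ R$8,090,832.50 = 1.4640.
So EBIT moves 1.4640 × (-16.4%) = -24.0%.

-24.0%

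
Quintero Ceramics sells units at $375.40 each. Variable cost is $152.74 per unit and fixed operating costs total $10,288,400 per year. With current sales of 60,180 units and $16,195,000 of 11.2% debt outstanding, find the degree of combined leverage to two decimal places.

10.33

Total contribution margin = 60,180 × $222.66 = $13,399,678.80.
Operating income = contribution − fixed costs = $13,399,678.80 − $10,288,400 = $3,111,278.80. Interest = $1,813,840.00, so EBIT − I = $1,297,438.80.
DCL = contribution ÷ (EBIT − I) = $13,399,678.80 ÷ $1,297,438.80 = 10.3278.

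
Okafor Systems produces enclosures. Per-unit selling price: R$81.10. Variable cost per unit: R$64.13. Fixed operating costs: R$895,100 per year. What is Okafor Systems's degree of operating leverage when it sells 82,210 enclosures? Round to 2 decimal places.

At 82,210 units, contribution = 82,210 × R$16.97 = R$1,395,103.70.
Operating income = contribution − fixed costs = R$1,395,103.70 − R$895,100 = R$500,003.70.
So DOL = total CM / EBIT = R$1,395,103.70 / R$500,003.70 = 2.7902.

2.79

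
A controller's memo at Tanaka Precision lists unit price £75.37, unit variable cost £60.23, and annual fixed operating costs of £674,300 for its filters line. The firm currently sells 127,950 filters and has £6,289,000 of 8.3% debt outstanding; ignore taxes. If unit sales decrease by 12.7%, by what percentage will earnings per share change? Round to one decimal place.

Total contribution margin = 127,950 × £15.14 = £1,937,163.00.
Subtracting fixed costs: EBIT = £1,937,163.00 − £674,300 = £1,262,863.00.
After interest of £521,987.00, pre-tax earnings = £740,876.00.
DCL = total CM / (EBIT − I) = £1,937,163.00 / £740,876.00 = 2.6147.
%ΔEPS = DCL × %ΔSales = 2.6147 × -12.7% = -33.2%.

-33.2%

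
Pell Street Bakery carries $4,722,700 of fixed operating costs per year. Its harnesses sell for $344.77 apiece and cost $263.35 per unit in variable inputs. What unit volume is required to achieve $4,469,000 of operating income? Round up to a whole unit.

112,893 harnesses

Contribution margin per unit = $344.77 − $263.35 = $81.42.
Need Q such that Q × $81.42 − $4,722,700 = $4,469,000, i.e. Q = $9,191,700 / $81.42 = 112,892.41 → 112,893.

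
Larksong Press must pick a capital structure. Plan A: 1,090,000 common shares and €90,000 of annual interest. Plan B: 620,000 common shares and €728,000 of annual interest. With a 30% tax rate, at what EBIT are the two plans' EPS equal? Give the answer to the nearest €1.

€1,569,617

Set EPS_A = EPS_B: (EBIT − €90,000)(1 − 0.30) ÷ 1,090,000 = (EBIT − €728,000)(1 − 0.30) ÷ 620,000.
Cancelling (1 − t) and cross-multiplying: 620,000·(EBIT − 90,000) = 1,090,000·(EBIT − 728,000).
Solving, EBIT = (728,000·1,090,000 − 90,000·620,000) / (1,090,000 − 620,000) = 737,720,000,000 / 470,000 = 1,569,617.02.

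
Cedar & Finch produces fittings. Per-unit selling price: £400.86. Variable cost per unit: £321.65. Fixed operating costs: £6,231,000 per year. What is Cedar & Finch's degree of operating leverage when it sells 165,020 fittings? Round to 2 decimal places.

1.91

Contribution at this volume is 165,020 × £79.21 = £13,071,234.20.
Subtracting fixed costs: EBIT = £13,071,234.20 − £6,231,000 = £6,840,234.20.
DOL = contribution ÷ EBIT = £13,071,234.20 ÷ £6,840,234.20 = 1.9109.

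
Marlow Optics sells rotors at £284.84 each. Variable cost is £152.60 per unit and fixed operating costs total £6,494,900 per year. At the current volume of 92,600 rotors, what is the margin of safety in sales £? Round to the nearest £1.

£12,386,413

Each unit contributes £284.84 − £152.60 = £132.24. Break-even units = £6,494,900 ÷ £132.24 = 49,114.49; break-even revenue = 49,114.49 × £284.84 = £13,989,770.99.
Actual sales revenue = 92,600 × £284.84 = £26,376,184.00.
Margin of safety = £26,376,184.00 − £13,989,770.99 = £12,386,413.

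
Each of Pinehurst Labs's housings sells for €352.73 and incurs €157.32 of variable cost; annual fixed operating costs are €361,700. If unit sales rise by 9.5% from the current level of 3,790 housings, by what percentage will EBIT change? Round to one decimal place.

+18.6%

At 3,790 units, contribution = 3,790 × €195.41 = €740,603.90.
EBIT = €740,603.90 − €361,700 = €378,903.90.
Degree of operating leverage = €740,603.90 / €378,903.90 = 1.9546.
So EBIT moves 1.9546 × (+9.5%) = +18.6%.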